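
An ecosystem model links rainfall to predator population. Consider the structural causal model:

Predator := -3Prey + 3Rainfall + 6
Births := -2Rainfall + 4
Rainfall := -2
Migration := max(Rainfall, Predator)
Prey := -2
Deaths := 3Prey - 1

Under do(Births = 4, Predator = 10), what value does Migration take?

The joint intervention fixes Births = 4, Predator = 10, removing each variable's own equation.
Migration = max(Rainfall, Predator)  [with Rainfall=-2, Predator=10]  = 10

10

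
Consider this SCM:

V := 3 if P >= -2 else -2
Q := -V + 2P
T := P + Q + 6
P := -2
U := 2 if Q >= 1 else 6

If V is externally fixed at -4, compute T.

4

Under do(V=-4), the mechanism V := 3 if P >= -2 else -2 is discarded; V is fixed at -4.
Q = -V + 2P  [with V=-4, P=-2]  = 0
T = P + Q + 6  [with P=-2, Q=0]  = 4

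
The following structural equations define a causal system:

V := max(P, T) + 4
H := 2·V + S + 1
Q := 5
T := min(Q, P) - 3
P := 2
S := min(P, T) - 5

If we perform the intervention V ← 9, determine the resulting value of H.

13

Under do(V=9), the mechanism V := max(P, T) + 4 is discarded; V is fixed at 9.
T = min(Q, P) - 3  [with Q=5, P=2]  = -1
S = min(P, T) - 5  [with P=2, T=-1]  = -6
H = 2·V + S + 1  [with V=9, S=-6]  = 13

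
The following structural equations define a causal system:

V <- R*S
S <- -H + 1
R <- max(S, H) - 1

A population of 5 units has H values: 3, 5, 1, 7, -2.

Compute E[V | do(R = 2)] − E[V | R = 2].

Every unit gets R=2 under the intervention. V values become -4, -8, 0, -12, 6; E[V|do(R=2)] = -3.6.
Conditioning on R=2 selects the 2 unit(s) with H ∈ {3, -2}. Their V values: -4, 6. Mean = 1.
Difference = -3.6 − 1 = -4.6.

-4.6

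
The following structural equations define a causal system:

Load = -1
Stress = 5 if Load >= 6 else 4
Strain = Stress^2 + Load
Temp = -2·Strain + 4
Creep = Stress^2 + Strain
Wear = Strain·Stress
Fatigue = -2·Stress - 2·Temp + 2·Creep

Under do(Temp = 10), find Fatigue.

34

The intervention breaks the incoming arrows to Temp: Temp = -2·Strain + 4 no longer applies, and Temp = 10.
Stress = 5 if Load >= 6 else 4  [with Load=-1]  = 4
Strain = Stress^2 + Load  [with Stress=4, Load=-1]  = 15
Creep = Stress^2 + Strain  [with Stress=4, Strain=15]  = 31
Fatigue = -2·Stress - 2·Temp + 2·Creep  [with Stress=4, Temp=10, Creep=31]  = 34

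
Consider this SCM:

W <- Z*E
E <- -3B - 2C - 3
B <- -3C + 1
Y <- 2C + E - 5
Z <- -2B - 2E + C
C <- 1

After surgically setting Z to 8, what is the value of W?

8

Under do(Z=8), the mechanism Z <- -2B - 2E + C is discarded; Z is fixed at 8.
B = -3C + 1  [with C=1]  = -2
E = -3B - 2C - 3  [with B=-2, C=1]  = 1
W = Z*E  [with Z=8, E=1]  = 8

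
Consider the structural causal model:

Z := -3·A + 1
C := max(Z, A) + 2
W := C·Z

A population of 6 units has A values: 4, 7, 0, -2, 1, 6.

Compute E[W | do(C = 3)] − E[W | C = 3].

do(C=3) breaks C's dependence on A. With C=3 fixed, W across the units is -33, -60, 3, 21, -6, -51, mean -21.
Conditioning on C=3 selects the 2 unit(s) with A ∈ {0, 1}. Their W values: 3, -6. Mean = -1.5.
Difference = -21 − (-1.5) = -19.5.

-19.5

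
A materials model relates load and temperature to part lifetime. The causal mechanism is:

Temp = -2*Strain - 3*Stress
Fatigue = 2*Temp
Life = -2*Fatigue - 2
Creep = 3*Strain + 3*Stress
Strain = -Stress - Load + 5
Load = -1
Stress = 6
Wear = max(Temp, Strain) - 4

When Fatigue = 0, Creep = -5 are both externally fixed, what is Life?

Under do(Fatigue = 0, Creep = -5), each intervened variable's structural equation is replaced by its fixed value.
Life = -2*Fatigue - 2  [with Fatigue=0]  = -2

-2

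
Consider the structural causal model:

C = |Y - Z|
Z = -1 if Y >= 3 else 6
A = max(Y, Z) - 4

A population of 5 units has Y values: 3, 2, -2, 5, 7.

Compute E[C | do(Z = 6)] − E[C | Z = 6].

-2.6

Every unit gets Z=6 under the intervention. C values become 3, 4, 8, 1, 1; E[C|do(Z=6)] = 3.4.
E[C|Z=6] averages over only the 2 units with Z=6 (Y = 2, -2): C = 4, 8, mean 6.
Difference = 3.4 − 6 = -2.6.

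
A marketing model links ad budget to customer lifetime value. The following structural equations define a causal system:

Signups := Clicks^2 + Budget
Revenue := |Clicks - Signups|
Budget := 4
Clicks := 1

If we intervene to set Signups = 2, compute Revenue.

1

The intervention breaks the incoming arrows to Signups: Signups := Clicks^2 + Budget no longer applies, and Signups = 2.
Revenue = |Clicks - Signups|  [with Clicks=1, Signups=2]  = 1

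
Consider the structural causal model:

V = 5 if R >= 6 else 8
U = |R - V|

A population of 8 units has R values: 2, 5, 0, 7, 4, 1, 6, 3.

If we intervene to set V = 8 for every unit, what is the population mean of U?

Every unit gets V=8 under the intervention. U values become 6, 3, 8, 1, 4, 7, 2, 5; E[U|do(V=8)] = 4.5.

4.5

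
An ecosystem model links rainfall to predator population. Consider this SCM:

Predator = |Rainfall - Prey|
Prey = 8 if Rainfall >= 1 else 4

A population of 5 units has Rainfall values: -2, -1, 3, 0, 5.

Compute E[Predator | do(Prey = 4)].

The intervention sets Prey=4 in all 5 units regardless of Rainfall. Recomputing Predator per unit gives 6, 5, 1, 4, 1; average 3.4.

3.4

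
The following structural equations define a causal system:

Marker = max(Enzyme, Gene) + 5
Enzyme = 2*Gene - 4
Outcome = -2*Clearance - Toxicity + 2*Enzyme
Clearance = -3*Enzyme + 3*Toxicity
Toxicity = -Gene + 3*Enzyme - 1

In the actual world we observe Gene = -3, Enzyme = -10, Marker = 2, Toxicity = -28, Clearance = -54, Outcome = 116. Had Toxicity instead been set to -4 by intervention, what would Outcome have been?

Under do(Toxicity=-4), the mechanism Toxicity = -Gene + 3*Enzyme - 1 is discarded; Toxicity is fixed at -4.
Enzyme = 2*Gene - 4  [with Gene=-3]  = -10
Clearance = -3*Enzyme + 3*Toxicity  [with Enzyme=-10, Toxicity=-4]  = 18
Outcome = -2*Clearance - Toxicity + 2*Enzyme  [with Clearance=18, Toxicity=-4, Enzyme=-10]  = -52

-52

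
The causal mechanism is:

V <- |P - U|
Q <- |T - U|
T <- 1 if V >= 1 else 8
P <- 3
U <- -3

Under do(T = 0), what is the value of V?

6

Under do(T=0), the mechanism T <- 1 if V >= 1 else 8 is discarded; T is fixed at 0.
Since V is not a descendant of the intervened variable, it is unaffected.
V = |P - U|  [with P=3, U=-3]  = 6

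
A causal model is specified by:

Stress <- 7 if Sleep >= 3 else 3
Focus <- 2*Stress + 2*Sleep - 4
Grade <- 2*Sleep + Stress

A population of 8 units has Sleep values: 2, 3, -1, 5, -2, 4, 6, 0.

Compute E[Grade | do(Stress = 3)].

Every unit gets Stress=3 under the intervention. Grade values become 7, 9, 1, 13, -1, 11, 15, 3; E[Grade|do(Stress=3)] = 7.25.

7.25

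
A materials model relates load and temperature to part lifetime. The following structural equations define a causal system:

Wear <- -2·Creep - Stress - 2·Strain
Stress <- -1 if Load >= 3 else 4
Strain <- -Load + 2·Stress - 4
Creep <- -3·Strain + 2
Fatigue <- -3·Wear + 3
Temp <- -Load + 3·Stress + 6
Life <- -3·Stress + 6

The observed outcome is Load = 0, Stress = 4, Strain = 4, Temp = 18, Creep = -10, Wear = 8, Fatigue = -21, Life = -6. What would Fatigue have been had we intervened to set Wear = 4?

-9

Intervening sets Wear = 4 and removes its equation (Wear <- -2·Creep - Stress - 2·Strain).
Fatigue = -3·Wear + 3  [with Wear=4]  = -9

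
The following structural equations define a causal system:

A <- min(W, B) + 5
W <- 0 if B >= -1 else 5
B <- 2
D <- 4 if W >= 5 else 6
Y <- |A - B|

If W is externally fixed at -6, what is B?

2

Under do(W=-6), the mechanism W <- 0 if B >= -1 else 5 is discarded; W is fixed at -6.
B is not downstream of the intervention, so its value is determined by the original equations.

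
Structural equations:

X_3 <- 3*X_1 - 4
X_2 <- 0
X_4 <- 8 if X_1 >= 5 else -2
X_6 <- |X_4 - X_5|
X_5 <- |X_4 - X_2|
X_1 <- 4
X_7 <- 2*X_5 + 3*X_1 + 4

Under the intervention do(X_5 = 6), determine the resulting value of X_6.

8

The intervention breaks the incoming arrows to X_5: X_5 <- |X_4 - X_2| no longer applies, and X_5 = 6.
X_4 = 8 if X_1 >= 5 else -2  [with X_1=4]  = -2
X_6 = |X_4 - X_5|  [with X_4=-2, X_5=6]  = 8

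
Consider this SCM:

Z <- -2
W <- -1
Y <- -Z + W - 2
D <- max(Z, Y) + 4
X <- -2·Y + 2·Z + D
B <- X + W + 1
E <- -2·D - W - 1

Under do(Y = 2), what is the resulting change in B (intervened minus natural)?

The intervention breaks the incoming arrows to Y: Y <- -Z + W - 2 no longer applies, and Y = 2.
D = max(Z, Y) + 4  [with Z=-2, Y=2]  = 6
X = -2·Y + 2·Z + D  [with Y=2, Z=-2, D=6]  = -2
B = X + W + 1  [with X=-2, W=-1]  = -2
Without intervention: Y = -Z + W - 2  [with Z=-2, W=-1]  = -1; D = max(Z, Y) + 4  [with Z=-2, Y=-1]  = 3; X = -2·Y + 2·Z + D  [with Y=-1, Z=-2, D=3]  = 1; B = X + W + 1  [with X=1, W=-1]  = 1.
Change = -2 − 1 = -3.

-3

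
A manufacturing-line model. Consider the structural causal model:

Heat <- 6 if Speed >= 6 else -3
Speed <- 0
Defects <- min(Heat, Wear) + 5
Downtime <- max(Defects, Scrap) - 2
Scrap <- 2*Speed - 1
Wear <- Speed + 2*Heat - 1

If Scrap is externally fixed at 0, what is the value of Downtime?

The intervention breaks the incoming arrows to Scrap: Scrap <- 2*Speed - 1 no longer applies, and Scrap = 0.
Heat = 6 if Speed >= 6 else -3  [with Speed=0]  = -3
Wear = Speed + 2*Heat - 1  [with Speed=0, Heat=-3]  = -7
Defects = min(Heat, Wear) + 5  [with Heat=-3, Wear=-7]  = -2
Downtime = max(Defects, Scrap) - 2  [with Defects=-2, Scrap=0]  = -2

-2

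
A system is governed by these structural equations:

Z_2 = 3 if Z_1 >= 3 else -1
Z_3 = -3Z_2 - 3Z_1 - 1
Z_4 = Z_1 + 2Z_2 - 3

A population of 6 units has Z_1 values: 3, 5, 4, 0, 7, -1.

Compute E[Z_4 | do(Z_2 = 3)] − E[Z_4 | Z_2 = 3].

Under do(Z_2=3), Z_2's equation is replaced by Z_2=3 for every unit. Per-unit Z_4: 6, 8, 7, 3, 10, 2. Mean = 6.
Observing Z_2=3 restricts to units where Z_2's equation naturally yields 3: Z_1 ∈ {3, 5, 4, 7}. In that subpopulation Z_4 = 6, 8, 7, 10, mean 7.75.
Difference = 6 − 7.75 = -1.75.

-1.75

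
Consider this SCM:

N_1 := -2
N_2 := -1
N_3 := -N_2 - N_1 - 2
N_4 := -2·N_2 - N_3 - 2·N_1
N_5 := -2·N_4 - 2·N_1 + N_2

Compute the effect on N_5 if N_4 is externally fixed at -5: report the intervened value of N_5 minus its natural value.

Intervening sets N_4 = -5 and removes its equation (N_4 := -2·N_2 - N_3 - 2·N_1).
N_5 = -2·N_4 - 2·N_1 + N_2  [with N_4=-5, N_1=-2, N_2=-1]  = 13
Without intervention: N_3 = -N_2 - N_1 - 2  [with N_2=-1, N_1=-2]  = 1; N_4 = -2·N_2 - N_3 - 2·N_1  [with N_2=-1, N_3=1, N_1=-2]  = 5; N_5 = -2·N_4 - 2·N_1 + N_2  [with N_4=5, N_1=-2, N_2=-1]  = -7.
Change = 13 − (-7) = 20.

20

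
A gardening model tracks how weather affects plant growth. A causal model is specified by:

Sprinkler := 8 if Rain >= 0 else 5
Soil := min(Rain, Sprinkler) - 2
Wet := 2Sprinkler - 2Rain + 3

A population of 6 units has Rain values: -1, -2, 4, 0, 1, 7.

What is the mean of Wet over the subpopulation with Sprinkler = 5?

Observing Sprinkler=5 restricts to units where Sprinkler's equation naturally yields 5: Rain ∈ {-1, -2}. In that subpopulation Wet = 15, 17, mean 16.

16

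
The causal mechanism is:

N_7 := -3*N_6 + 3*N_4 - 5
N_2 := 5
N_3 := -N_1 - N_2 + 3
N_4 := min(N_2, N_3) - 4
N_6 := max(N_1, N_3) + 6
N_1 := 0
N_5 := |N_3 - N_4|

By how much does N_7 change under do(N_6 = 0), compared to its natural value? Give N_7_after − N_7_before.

18

Intervening sets N_6 = 0 and removes its equation (N_6 := max(N_1, N_3) + 6).
N_3 = -N_1 - N_2 + 3  [with N_1=0, N_2=5]  = -2
N_4 = min(N_2, N_3) - 4  [with N_2=5, N_3=-2]  = -6
N_7 = -3*N_6 + 3*N_4 - 5  [with N_6=0, N_4=-6]  = -23
Without intervention: N_3 = -N_1 - N_2 + 3  [with N_1=0, N_2=5]  = -2; N_4 = min(N_2, N_3) - 4  [with N_2=5, N_3=-2]  = -6; N_6 = max(N_1, N_3) + 6  [with N_1=0, N_3=-2]  = 6; N_7 = -3*N_6 + 3*N_4 - 5  [with N_6=6, N_4=-6]  = -41.
Change = -23 − (-41) = 18.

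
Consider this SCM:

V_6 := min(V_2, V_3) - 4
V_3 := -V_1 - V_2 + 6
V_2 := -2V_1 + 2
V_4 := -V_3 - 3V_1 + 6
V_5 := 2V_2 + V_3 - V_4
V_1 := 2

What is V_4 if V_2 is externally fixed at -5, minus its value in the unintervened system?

-3

Under do(V_2=-5), the mechanism V_2 := -2V_1 + 2 is discarded; V_2 is fixed at -5.
V_3 = -V_1 - V_2 + 6  [with V_1=2, V_2=-5]  = 9
V_4 = -V_3 - 3V_1 + 6  [with V_3=9, V_1=2]  = -9
Without intervention: V_2 = -2V_1 + 2  [with V_1=2]  = -2; V_3 = -V_1 - V_2 + 6  [with V_1=2, V_2=-2]  = 6; V_4 = -V_3 - 3V_1 + 6  [with V_3=6, V_1=2]  = -6.
Change = -9 − (-6) = -3.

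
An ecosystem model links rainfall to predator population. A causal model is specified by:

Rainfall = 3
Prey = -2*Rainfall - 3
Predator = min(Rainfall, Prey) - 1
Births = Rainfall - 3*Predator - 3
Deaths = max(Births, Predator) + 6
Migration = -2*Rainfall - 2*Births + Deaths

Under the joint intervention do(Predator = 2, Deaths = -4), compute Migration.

2

Setting Predator = 2, Deaths = -4 by intervention discards those variables' equations.
Births = Rainfall - 3*Predator - 3  [with Rainfall=3, Predator=2]  = -6
Migration = -2*Rainfall - 2*Births + Deaths  [with Rainfall=3, Births=-6, Deaths=-4]  = 2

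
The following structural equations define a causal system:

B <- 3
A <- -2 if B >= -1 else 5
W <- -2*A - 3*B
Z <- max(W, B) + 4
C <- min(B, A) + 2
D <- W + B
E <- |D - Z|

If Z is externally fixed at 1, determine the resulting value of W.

-5

Under do(Z=1), the mechanism Z <- max(W, B) + 4 is discarded; Z is fixed at 1.
Since W is not a descendant of the intervened variable, it is unaffected.
A = -2 if B >= -1 else 5  [with B=3]  = -2
W = -2*A - 3*B  [with A=-2, B=3]  = -5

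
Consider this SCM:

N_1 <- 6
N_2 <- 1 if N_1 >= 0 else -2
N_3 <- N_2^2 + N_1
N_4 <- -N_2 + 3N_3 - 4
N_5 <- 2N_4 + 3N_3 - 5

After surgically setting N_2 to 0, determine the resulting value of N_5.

do(N_2=0) replaces the equation N_2 <- 1 if N_1 >= 0 else -2 with the constant N_2 = 0.
N_3 = N_2^2 + N_1  [with N_2=0, N_1=6]  = 6
N_4 = -N_2 + 3N_3 - 4  [with N_2=0, N_3=6]  = 14
N_5 = 2N_4 + 3N_3 - 5  [with N_4=14, N_3=6]  = 41

41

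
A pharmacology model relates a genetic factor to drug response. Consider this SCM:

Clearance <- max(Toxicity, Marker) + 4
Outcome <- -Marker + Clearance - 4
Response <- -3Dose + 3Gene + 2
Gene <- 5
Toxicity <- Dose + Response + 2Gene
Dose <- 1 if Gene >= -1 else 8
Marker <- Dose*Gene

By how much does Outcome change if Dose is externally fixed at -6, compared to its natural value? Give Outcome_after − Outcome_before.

49

Under do(Dose=-6), the mechanism Dose <- 1 if Gene >= -1 else 8 is discarded; Dose is fixed at -6.
Marker = Dose*Gene  [with Dose=-6, Gene=5]  = -30
Response = -3Dose + 3Gene + 2  [with Dose=-6, Gene=5]  = 35
Toxicity = Dose + Response + 2Gene  [with Dose=-6, Response=35, Gene=5]  = 39
Clearance = max(Toxicity, Marker) + 4  [with Toxicity=39, Marker=-30]  = 43
Outcome = -Marker + Clearance - 4  [with Marker=-30, Clearance=43]  = 69
Without intervention: Dose = 1 if Gene >= -1 else 8  [with Gene=5]  = 1; Marker = Dose*Gene  [with Dose=1, Gene=5]  = 5; Response = -3Dose + 3Gene + 2  [with Dose=1, Gene=5]  = 14; Toxicity = Dose + Response + 2Gene  [with Dose=1, Response=14, Gene=5]  = 25; Clearance = max(Toxicity, Marker) + 4  [with Toxicity=25, Marker=5]  = 29; Outcome = -Marker + Clearance - 4  [with Marker=5, Clearance=29]  = 20.
Change = 69 − 20 = 49.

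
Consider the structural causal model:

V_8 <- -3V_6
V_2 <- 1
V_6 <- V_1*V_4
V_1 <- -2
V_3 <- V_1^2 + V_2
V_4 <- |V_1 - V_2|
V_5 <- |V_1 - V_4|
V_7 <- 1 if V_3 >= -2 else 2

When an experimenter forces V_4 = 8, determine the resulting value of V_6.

Under do(V_4=8), the mechanism V_4 <- |V_1 - V_2| is discarded; V_4 is fixed at 8.
V_6 = V_1*V_4  [with V_1=-2, V_4=8]  = -16

-16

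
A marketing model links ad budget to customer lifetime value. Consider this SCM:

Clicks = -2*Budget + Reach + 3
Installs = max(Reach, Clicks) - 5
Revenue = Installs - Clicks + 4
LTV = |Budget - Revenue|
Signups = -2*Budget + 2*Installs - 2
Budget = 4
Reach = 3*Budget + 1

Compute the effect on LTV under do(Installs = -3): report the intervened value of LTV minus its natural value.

11

The intervention breaks the incoming arrows to Installs: Installs = max(Reach, Clicks) - 5 no longer applies, and Installs = -3.
Reach = 3*Budget + 1  [with Budget=4]  = 13
Clicks = -2*Budget + Reach + 3  [with Budget=4, Reach=13]  = 8
Revenue = Installs - Clicks + 4  [with Installs=-3, Clicks=8]  = -7
LTV = |Budget - Revenue|  [with Budget=4, Revenue=-7]  = 11
Without intervention: Reach = 3*Budget + 1  [with Budget=4]  = 13; Clicks = -2*Budget + Reach + 3  [with Budget=4, Reach=13]  = 8; Installs = max(Reach, Clicks) - 5  [with Reach=13, Clicks=8]  = 8; Revenue = Installs - Clicks + 4  [with Installs=8, Clicks=8]  = 4; LTV = |Budget - Revenue|  [with Budget=4, Revenue=4]  = 0.
Change = 11 − 0 = 11.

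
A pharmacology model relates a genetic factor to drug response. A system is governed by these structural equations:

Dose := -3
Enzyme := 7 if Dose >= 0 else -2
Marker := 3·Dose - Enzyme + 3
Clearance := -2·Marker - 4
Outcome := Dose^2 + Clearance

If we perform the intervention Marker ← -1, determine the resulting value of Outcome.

7

do(Marker=-1) replaces the equation Marker := 3·Dose - Enzyme + 3 with the constant Marker = -1.
Clearance = -2·Marker - 4  [with Marker=-1]  = -2
Outcome = Dose^2 + Clearance  [with Dose=-3, Clearance=-2]  = 7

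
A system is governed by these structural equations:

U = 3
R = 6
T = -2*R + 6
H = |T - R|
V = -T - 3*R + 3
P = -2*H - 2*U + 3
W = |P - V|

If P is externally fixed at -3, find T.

-6

do(P=-3) replaces the equation P = -2*H - 2*U + 3 with the constant P = -3.
T is not downstream of the intervention, so its value is determined by the original equations.
T = -2*R + 6  [with R=6]  = -6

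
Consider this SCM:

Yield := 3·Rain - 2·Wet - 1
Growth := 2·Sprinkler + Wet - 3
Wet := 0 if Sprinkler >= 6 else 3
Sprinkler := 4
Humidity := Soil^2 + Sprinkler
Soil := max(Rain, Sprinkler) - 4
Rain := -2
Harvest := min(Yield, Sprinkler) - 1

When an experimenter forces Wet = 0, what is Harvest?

-8

do(Wet=0) replaces the equation Wet := 0 if Sprinkler >= 6 else 3 with the constant Wet = 0.
Yield = 3·Rain - 2·Wet - 1  [with Rain=-2, Wet=0]  = -7
Harvest = min(Yield, Sprinkler) - 1  [with Yield=-7, Sprinkler=4]  = -8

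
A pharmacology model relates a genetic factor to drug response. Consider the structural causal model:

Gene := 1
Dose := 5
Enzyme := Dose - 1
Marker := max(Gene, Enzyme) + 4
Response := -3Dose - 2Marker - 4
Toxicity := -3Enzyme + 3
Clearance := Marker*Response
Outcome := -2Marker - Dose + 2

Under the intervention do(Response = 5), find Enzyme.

do(Response=5) replaces the equation Response := -3Dose - 2Marker - 4 with the constant Response = 5.
Enzyme is not downstream of the intervention, so its value is determined by the original equations.
Enzyme = Dose - 1  [with Dose=5]  = 4

4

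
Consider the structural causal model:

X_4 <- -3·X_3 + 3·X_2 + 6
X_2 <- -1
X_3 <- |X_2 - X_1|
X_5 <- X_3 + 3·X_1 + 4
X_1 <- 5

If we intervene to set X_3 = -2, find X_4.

The intervention breaks the incoming arrows to X_3: X_3 <- |X_2 - X_1| no longer applies, and X_3 = -2.
X_4 = -3·X_3 + 3·X_2 + 6  [with X_3=-2, X_2=-1]  = 9

9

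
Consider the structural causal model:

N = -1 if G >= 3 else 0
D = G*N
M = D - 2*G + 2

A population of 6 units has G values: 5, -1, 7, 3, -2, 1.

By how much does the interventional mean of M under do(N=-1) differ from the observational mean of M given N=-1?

Every unit gets N=-1 under the intervention. M values become -13, 5, -19, -7, 8, -1; E[M|do(N=-1)] = -4.5.
Conditioning on N=-1 selects the 3 unit(s) with G ∈ {5, 7, 3}. Their M values: -13, -19, -7. Mean = -13.
Difference = -4.5 − (-13) = 8.5.

8.5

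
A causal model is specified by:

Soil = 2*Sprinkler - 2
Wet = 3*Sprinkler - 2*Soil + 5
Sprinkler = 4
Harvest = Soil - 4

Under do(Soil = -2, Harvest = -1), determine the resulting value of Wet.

21

The joint intervention fixes Soil = -2, Harvest = -1, removing each variable's own equation.
Wet = 3*Sprinkler - 2*Soil + 5  [with Sprinkler=4, Soil=-2]  = 21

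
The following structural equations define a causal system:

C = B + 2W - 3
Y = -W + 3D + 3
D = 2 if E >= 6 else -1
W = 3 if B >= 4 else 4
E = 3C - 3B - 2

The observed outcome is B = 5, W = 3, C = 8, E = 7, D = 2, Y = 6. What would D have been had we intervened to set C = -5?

-1

do(C=-5) replaces the equation C = B + 2W - 3 with the constant C = -5.
E = 3C - 3B - 2  [with C=-5, B=5]  = -32
D = 2 if E >= 6 else -1  [with E=-32]  = -1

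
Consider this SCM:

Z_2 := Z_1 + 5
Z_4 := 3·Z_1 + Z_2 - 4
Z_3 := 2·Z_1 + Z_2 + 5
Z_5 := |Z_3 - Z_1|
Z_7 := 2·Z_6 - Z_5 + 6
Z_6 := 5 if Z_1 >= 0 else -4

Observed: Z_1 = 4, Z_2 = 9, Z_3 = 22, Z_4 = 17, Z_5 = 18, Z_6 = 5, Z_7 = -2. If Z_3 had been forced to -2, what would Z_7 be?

The intervention breaks the incoming arrows to Z_3: Z_3 := 2·Z_1 + Z_2 + 5 no longer applies, and Z_3 = -2.
Z_5 = |Z_3 - Z_1|  [with Z_3=-2, Z_1=4]  = 6
Z_6 = 5 if Z_1 >= 0 else -4  [with Z_1=4]  = 5
Z_7 = 2·Z_6 - Z_5 + 6  [with Z_6=5, Z_5=6]  = 10

10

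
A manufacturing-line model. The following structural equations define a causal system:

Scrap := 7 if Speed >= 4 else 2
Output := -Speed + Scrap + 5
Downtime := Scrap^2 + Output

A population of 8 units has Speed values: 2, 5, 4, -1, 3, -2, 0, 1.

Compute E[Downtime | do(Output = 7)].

Every unit gets Output=7 under the intervention. Downtime values become 11, 56, 56, 11, 11, 11, 11, 11; E[Downtime|do(Output=7)] = 22.25.

22.25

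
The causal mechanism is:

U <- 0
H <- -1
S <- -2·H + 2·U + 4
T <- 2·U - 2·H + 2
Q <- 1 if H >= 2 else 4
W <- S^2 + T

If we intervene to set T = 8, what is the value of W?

Under do(T=8), the mechanism T <- 2·U - 2·H + 2 is discarded; T is fixed at 8.
S = -2·H + 2·U + 4  [with H=-1, U=0]  = 6
W = S^2 + T  [with S=6, T=8]  = 44

44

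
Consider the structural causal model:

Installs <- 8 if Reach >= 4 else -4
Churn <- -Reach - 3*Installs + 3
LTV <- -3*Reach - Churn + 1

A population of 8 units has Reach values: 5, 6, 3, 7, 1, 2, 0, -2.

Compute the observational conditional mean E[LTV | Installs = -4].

Observing Installs=-4 restricts to units where Installs's equation naturally yields -4: Reach ∈ {3, 1, 2, 0, -2}. In that subpopulation LTV = -20, -16, -18, -14, -10, mean -15.6.

-15.6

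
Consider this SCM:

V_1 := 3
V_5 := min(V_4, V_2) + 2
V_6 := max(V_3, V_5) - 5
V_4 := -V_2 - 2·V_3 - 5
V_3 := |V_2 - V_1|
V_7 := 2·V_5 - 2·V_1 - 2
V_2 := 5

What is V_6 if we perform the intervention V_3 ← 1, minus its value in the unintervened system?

The intervention breaks the incoming arrows to V_3: V_3 := |V_2 - V_1| no longer applies, and V_3 = 1.
V_4 = -V_2 - 2·V_3 - 5  [with V_2=5, V_3=1]  = -12
V_5 = min(V_4, V_2) + 2  [with V_4=-12, V_2=5]  = -10
V_6 = max(V_3, V_5) - 5  [with V_3=1, V_5=-10]  = -4
Without intervention: V_3 = |V_2 - V_1|  [with V_2=5, V_1=3]  = 2; V_4 = -V_2 - 2·V_3 - 5  [with V_2=5, V_3=2]  = -14; V_5 = min(V_4, V_2) + 2  [with V_4=-14, V_2=5]  = -12; V_6 = max(V_3, V_5) - 5  [with V_3=2, V_5=-12]  = -3.
Change = -4 − (-3) = -1.

-1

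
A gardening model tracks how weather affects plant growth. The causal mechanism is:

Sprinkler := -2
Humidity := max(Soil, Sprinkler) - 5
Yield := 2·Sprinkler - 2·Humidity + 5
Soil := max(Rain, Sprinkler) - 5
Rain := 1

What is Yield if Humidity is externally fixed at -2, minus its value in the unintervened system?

Intervening sets Humidity = -2 and removes its equation (Humidity := max(Soil, Sprinkler) - 5).
Yield = 2·Sprinkler - 2·Humidity + 5  [with Sprinkler=-2, Humidity=-2]  = 5
Without intervention: Soil = max(Rain, Sprinkler) - 5  [with Rain=1, Sprinkler=-2]  = -4; Humidity = max(Soil, Sprinkler) - 5  [with Soil=-4, Sprinkler=-2]  = -7; Yield = 2·Sprinkler - 2·Humidity + 5  [with Sprinkler=-2, Humidity=-7]  = 15.
Change = 5 − 15 = -10.

-10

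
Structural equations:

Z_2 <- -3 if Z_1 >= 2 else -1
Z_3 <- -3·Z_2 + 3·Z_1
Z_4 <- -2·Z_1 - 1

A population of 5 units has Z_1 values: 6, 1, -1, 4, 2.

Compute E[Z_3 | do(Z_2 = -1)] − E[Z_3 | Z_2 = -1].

The intervention sets Z_2=-1 in all 5 units regardless of Z_1. Recomputing Z_3 per unit gives 21, 6, 0, 15, 9; average 10.2.
Observing Z_2=-1 restricts to units where Z_2's equation naturally yields -1: Z_1 ∈ {1, -1}. In that subpopulation Z_3 = 6, 0, mean 3.
Difference = 10.2 − 3 = 7.2.

7.2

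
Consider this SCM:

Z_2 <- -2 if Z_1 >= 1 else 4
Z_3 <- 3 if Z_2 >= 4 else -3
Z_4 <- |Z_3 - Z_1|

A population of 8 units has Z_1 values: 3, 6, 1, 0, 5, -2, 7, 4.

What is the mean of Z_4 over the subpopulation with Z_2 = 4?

E[Z_4|Z_2=4] averages over only the 2 units with Z_2=4 (Z_1 = 0, -2): Z_4 = 3, 5, mean 4.

4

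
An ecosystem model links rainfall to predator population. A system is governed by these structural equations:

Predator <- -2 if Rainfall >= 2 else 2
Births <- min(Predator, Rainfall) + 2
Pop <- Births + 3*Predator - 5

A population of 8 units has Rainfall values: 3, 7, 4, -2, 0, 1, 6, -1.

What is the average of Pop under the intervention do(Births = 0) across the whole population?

The intervention sets Births=0 in all 8 units regardless of Rainfall. Recomputing Pop per unit gives -11, -11, -11, 1, 1, 1, -11, 1; average -5.

-5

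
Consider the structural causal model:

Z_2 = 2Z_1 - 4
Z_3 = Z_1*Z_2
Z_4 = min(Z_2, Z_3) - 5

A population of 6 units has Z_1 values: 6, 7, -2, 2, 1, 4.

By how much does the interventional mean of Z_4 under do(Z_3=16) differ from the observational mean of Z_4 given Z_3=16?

4

do(Z_3=16) breaks Z_3's dependence on Z_1. With Z_3=16 fixed, Z_4 across the units is 3, 5, -13, -5, -7, -1, mean -3.
Conditioning on Z_3=16 selects the 2 unit(s) with Z_1 ∈ {-2, 4}. Their Z_4 values: -13, -1. Mean = -7.
Difference = -3 − (-7) = 4.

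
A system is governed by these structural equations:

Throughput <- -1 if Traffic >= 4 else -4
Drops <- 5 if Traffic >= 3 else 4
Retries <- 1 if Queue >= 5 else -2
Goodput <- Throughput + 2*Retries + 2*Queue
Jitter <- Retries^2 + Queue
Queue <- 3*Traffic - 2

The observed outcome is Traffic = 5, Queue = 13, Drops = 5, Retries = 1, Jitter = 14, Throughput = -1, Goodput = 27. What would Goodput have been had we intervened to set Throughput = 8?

36

Intervening sets Throughput = 8 and removes its equation (Throughput <- -1 if Traffic >= 4 else -4).
Queue = 3*Traffic - 2  [with Traffic=5]  = 13
Retries = 1 if Queue >= 5 else -2  [with Queue=13]  = 1
Goodput = Throughput + 2*Retries + 2*Queue  [with Throughput=8, Retries=1, Queue=13]  = 36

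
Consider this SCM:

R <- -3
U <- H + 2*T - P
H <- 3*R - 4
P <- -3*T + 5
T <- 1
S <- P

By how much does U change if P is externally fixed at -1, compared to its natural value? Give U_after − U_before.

3

do(P=-1) replaces the equation P <- -3*T + 5 with the constant P = -1.
H = 3*R - 4  [with R=-3]  = -13
U = H + 2*T - P  [with H=-13, T=1, P=-1]  = -10
Without intervention: P = -3*T + 5  [with T=1]  = 2; H = 3*R - 4  [with R=-3]  = -13; U = H + 2*T - P  [with H=-13, T=1, P=2]  = -13.
Change = -10 − (-13) = 3.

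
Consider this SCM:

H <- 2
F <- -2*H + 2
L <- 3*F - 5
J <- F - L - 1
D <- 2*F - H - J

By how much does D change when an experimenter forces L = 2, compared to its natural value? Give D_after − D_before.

do(L=2) replaces the equation L <- 3*F - 5 with the constant L = 2.
F = -2*H + 2  [with H=2]  = -2
J = F - L - 1  [with F=-2, L=2]  = -5
D = 2*F - H - J  [with F=-2, H=2, J=-5]  = -1
Without intervention: F = -2*H + 2  [with H=2]  = -2; L = 3*F - 5  [with F=-2]  = -11; J = F - L - 1  [with F=-2, L=-11]  = 8; D = 2*F - H - J  [with F=-2, H=2, J=8]  = -14.
Change = -1 − (-14) = 13.

13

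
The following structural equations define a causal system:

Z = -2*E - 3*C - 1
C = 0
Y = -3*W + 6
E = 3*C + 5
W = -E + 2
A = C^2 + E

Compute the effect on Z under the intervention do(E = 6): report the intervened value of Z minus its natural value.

-2

Under do(E=6), the mechanism E = 3*C + 5 is discarded; E is fixed at 6.
Z = -2*E - 3*C - 1  [with E=6, C=0]  = -13
Without intervention: E = 3*C + 5  [with C=0]  = 5; Z = -2*E - 3*C - 1  [with E=5, C=0]  = -11.
Change = -13 − (-11) = -2.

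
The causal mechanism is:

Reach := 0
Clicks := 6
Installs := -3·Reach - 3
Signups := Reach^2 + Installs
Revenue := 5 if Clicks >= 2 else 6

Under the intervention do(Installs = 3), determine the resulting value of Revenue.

do(Installs=3) replaces the equation Installs := -3·Reach - 3 with the constant Installs = 3.
Revenue is not downstream of the intervention, so its value is determined by the original equations.
Revenue = 5 if Clicks >= 2 else 6  [with Clicks=6]  = 5

5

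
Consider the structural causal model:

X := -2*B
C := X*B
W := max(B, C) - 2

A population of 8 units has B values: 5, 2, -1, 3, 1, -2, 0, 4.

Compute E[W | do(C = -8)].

-0.5

The intervention sets C=-8 in all 8 units regardless of B. Recomputing W per unit gives 3, 0, -3, 1, -1, -4, -2, 2; average -0.5.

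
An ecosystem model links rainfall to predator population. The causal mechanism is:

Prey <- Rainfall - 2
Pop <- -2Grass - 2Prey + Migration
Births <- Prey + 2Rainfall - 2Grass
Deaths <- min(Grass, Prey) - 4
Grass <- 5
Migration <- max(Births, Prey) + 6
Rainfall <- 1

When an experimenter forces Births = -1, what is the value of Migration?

Under do(Births=-1), the mechanism Births <- Prey + 2Rainfall - 2Grass is discarded; Births is fixed at -1.
Prey = Rainfall - 2  [with Rainfall=1]  = -1
Migration = max(Births, Prey) + 6  [with Births=-1, Prey=-1]  = 5

5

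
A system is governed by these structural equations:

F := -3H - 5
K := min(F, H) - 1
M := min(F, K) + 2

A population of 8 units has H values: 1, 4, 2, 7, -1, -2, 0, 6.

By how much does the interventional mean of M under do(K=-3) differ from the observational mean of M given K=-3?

Under do(K=-3), K's equation is replaced by K=-3 for every unit. Per-unit M: -6, -15, -9, -24, -1, -1, -3, -21. Mean = -10.
Observing K=-3 restricts to units where K's equation naturally yields -3: H ∈ {-1, -2}. In that subpopulation M = -1, -1, mean -1.
Difference = -10 − (-1) = -9.

-9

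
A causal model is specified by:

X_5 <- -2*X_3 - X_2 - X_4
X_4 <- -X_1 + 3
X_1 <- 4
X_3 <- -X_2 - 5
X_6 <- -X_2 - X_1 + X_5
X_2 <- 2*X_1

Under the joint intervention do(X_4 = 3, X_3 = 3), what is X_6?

-29

The joint intervention fixes X_4 = 3, X_3 = 3, removing each variable's own equation.
X_2 = 2*X_1  [with X_1=4]  = 8
X_5 = -2*X_3 - X_2 - X_4  [with X_3=3, X_2=8, X_4=3]  = -17
X_6 = -X_2 - X_1 + X_5  [with X_2=8, X_1=4, X_5=-17]  = -29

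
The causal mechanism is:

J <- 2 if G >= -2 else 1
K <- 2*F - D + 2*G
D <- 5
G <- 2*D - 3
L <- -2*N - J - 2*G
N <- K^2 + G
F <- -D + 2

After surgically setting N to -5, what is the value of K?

do(N=-5) replaces the equation N <- K^2 + G with the constant N = -5.
No directed path runs from N to K, so K keeps its natural value.
F = -D + 2  [with D=5]  = -3
G = 2*D - 3  [with D=5]  = 7
K = 2*F - D + 2*G  [with F=-3, D=5, G=7]  = 3

3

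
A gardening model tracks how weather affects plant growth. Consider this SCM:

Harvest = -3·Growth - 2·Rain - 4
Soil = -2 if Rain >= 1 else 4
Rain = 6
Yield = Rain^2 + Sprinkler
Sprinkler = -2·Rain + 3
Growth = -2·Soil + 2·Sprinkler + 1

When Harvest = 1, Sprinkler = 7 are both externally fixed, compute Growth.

Under do(Harvest = 1, Sprinkler = 7), each intervened variable's structural equation is replaced by its fixed value.
Soil = -2 if Rain >= 1 else 4  [with Rain=6]  = -2
Growth = -2·Soil + 2·Sprinkler + 1  [with Soil=-2, Sprinkler=7]  = 19

19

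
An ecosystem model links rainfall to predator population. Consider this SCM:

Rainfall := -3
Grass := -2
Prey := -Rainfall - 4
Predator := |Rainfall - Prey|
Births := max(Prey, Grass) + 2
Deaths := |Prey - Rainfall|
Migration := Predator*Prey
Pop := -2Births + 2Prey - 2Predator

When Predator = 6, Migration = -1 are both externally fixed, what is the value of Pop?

Setting Predator = 6, Migration = -1 by intervention discards those variables' equations.
Prey = -Rainfall - 4  [with Rainfall=-3]  = -1
Births = max(Prey, Grass) + 2  [with Prey=-1, Grass=-2]  = 1
Pop = -2Births + 2Prey - 2Predator  [with Births=1, Prey=-1, Predator=6]  = -16

-16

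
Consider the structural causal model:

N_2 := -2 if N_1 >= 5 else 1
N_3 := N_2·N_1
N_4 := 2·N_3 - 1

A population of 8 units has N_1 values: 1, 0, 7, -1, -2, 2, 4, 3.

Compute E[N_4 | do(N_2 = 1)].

2.5

do(N_2=1) breaks N_2's dependence on N_1. With N_2=1 fixed, N_4 across the units is 1, -1, 13, -3, -5, 3, 7, 5, mean 2.5.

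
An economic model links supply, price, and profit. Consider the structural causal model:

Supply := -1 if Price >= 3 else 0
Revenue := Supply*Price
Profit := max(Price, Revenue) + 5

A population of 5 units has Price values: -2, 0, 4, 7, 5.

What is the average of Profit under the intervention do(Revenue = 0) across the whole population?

The intervention sets Revenue=0 in all 5 units regardless of Price. Recomputing Profit per unit gives 5, 5, 9, 12, 10; average 8.2.

8.2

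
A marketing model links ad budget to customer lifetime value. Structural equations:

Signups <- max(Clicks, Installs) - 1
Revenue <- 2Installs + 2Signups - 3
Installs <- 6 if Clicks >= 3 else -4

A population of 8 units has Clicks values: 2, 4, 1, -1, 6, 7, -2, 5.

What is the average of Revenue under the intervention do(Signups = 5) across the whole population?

do(Signups=5) breaks Signups's dependence on Clicks. With Signups=5 fixed, Revenue across the units is -1, 19, -1, -1, 19, 19, -1, 19, mean 9.

9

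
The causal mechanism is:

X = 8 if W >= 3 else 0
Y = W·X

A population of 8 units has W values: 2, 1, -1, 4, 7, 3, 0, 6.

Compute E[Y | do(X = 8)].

Every unit gets X=8 under the intervention. Y values become 16, 8, -8, 32, 56, 24, 0, 48; E[Y|do(X=8)] = 22.

22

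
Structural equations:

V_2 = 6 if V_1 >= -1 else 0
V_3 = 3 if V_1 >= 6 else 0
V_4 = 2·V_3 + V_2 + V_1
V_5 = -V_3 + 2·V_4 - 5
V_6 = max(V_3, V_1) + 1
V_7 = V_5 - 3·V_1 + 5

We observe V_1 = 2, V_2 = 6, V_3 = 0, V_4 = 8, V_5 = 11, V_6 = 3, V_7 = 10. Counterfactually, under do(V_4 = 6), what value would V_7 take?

6

The intervention breaks the incoming arrows to V_4: V_4 = 2·V_3 + V_2 + V_1 no longer applies, and V_4 = 6.
V_3 = 3 if V_1 >= 6 else 0  [with V_1=2]  = 0
V_5 = -V_3 + 2·V_4 - 5  [with V_3=0, V_4=6]  = 7
V_7 = V_5 - 3·V_1 + 5  [with V_5=7, V_1=2]  = 6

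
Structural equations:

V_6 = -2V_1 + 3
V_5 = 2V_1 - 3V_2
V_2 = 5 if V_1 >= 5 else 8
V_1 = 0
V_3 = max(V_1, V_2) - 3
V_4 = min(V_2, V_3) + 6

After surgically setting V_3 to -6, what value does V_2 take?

8

Under do(V_3=-6), the mechanism V_3 = max(V_1, V_2) - 3 is discarded; V_3 is fixed at -6.
Since V_2 is not a descendant of the intervened variable, it is unaffected.
V_2 = 5 if V_1 >= 5 else 8  [with V_1=0]  = 8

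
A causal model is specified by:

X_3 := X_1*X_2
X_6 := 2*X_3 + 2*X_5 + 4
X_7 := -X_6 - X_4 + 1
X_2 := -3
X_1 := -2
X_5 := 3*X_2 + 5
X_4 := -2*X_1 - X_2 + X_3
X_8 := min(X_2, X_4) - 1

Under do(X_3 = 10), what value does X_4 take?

17

The intervention breaks the incoming arrows to X_3: X_3 := X_1*X_2 no longer applies, and X_3 = 10.
X_4 = -2*X_1 - X_2 + X_3  [with X_1=-2, X_2=-3, X_3=10]  = 17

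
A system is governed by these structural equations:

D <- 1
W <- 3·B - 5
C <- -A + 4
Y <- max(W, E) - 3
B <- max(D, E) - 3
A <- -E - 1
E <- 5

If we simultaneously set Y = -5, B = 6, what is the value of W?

13

Setting Y = -5, B = 6 by intervention discards those variables' equations.
W = 3·B - 5  [with B=6]  = 13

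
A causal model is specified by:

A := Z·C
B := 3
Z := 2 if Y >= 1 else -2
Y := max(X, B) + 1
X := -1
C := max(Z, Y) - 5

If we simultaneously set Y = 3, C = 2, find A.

Setting Y = 3, C = 2 by intervention discards those variables' equations.
Z = 2 if Y >= 1 else -2  [with Y=3]  = 2
A = Z·C  [with Z=2, C=2]  = 4

4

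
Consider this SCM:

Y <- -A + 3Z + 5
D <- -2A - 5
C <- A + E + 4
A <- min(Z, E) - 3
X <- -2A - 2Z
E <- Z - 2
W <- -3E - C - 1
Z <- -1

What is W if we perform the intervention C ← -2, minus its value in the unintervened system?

do(C=-2) replaces the equation C <- A + E + 4 with the constant C = -2.
E = Z - 2  [with Z=-1]  = -3
W = -3E - C - 1  [with E=-3, C=-2]  = 10
Without intervention: E = Z - 2  [with Z=-1]  = -3; A = min(Z, E) - 3  [with Z=-1, E=-3]  = -6; C = A + E + 4  [with A=-6, E=-3]  = -5; W = -3E - C - 1  [with E=-3, C=-5]  = 13.
Change = 10 − 13 = -3.

-3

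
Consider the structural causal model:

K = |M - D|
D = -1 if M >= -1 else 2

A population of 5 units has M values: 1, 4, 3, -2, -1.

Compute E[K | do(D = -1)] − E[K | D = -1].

-0.35

Under do(D=-1), D's equation is replaced by D=-1 for every unit. Per-unit K: 2, 5, 4, 1, 0. Mean = 2.4.
Observing D=-1 restricts to units where D's equation naturally yields -1: M ∈ {1, 4, 3, -1}. In that subpopulation K = 2, 5, 4, 0, mean 2.75.
Difference = 2.4 − 2.75 = -0.35.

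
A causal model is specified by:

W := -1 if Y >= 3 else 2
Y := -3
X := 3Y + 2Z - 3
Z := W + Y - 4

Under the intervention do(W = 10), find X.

Under do(W=10), the mechanism W := -1 if Y >= 3 else 2 is discarded; W is fixed at 10.
Z = W + Y - 4  [with W=10, Y=-3]  = 3
X = 3Y + 2Z - 3  [with Y=-3, Z=3]  = -6

-6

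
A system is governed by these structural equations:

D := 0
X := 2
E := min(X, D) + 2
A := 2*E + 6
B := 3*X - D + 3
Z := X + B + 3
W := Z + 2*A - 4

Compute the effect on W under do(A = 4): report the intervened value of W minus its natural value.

The intervention breaks the incoming arrows to A: A := 2*E + 6 no longer applies, and A = 4.
B = 3*X - D + 3  [with X=2, D=0]  = 9
Z = X + B + 3  [with X=2, B=9]  = 14
W = Z + 2*A - 4  [with Z=14, A=4]  = 18
Without intervention: E = min(X, D) + 2  [with X=2, D=0]  = 2; A = 2*E + 6  [with E=2]  = 10; B = 3*X - D + 3  [with X=2, D=0]  = 9; Z = X + B + 3  [with X=2, B=9]  = 14; W = Z + 2*A - 4  [with Z=14, A=10]  = 30.
Change = 18 − 30 = -12.

-12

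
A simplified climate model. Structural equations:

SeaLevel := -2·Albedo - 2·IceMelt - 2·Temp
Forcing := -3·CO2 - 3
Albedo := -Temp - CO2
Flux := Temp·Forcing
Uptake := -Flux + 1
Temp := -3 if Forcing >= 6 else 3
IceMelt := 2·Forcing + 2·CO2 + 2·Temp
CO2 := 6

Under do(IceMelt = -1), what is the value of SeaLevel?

Under do(IceMelt=-1), the mechanism IceMelt := 2·Forcing + 2·CO2 + 2·Temp is discarded; IceMelt is fixed at -1.
Forcing = -3·CO2 - 3  [with CO2=6]  = -21
Temp = -3 if Forcing >= 6 else 3  [with Forcing=-21]  = 3
Albedo = -Temp - CO2  [with Temp=3, CO2=6]  = -9
SeaLevel = -2·Albedo - 2·IceMelt - 2·Temp  [with Albedo=-9, IceMelt=-1, Temp=3]  = 14

14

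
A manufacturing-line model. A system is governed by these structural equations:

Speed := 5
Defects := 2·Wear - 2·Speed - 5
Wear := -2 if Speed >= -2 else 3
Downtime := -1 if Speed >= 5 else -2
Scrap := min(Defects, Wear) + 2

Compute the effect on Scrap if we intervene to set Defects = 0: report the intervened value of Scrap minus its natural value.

The intervention breaks the incoming arrows to Defects: Defects := 2·Wear - 2·Speed - 5 no longer applies, and Defects = 0.
Wear = -2 if Speed >= -2 else 3  [with Speed=5]  = -2
Scrap = min(Defects, Wear) + 2  [with Defects=0, Wear=-2]  = 0
Without intervention: Wear = -2 if Speed >= -2 else 3  [with Speed=5]  = -2; Defects = 2·Wear - 2·Speed - 5  [with Wear=-2, Speed=5]  = -19; Scrap = min(Defects, Wear) + 2  [with Defects=-19, Wear=-2]  = -17.
Change = 0 − (-17) = 17.

17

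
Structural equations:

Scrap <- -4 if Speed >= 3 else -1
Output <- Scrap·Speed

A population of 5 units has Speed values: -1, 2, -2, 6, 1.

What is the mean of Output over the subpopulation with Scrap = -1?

0

E[Output|Scrap=-1] averages over only the 4 units with Scrap=-1 (Speed = -1, 2, -2, 1): Output = 1, -2, 2, -1, mean 0.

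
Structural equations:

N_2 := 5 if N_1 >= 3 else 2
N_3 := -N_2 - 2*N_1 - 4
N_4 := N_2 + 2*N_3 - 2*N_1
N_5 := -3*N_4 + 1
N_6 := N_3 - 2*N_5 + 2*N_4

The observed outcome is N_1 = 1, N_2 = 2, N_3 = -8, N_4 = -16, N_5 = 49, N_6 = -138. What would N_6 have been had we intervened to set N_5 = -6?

-28

The intervention breaks the incoming arrows to N_5: N_5 := -3*N_4 + 1 no longer applies, and N_5 = -6.
N_2 = 5 if N_1 >= 3 else 2  [with N_1=1]  = 2
N_3 = -N_2 - 2*N_1 - 4  [with N_2=2, N_1=1]  = -8
N_4 = N_2 + 2*N_3 - 2*N_1  [with N_2=2, N_3=-8, N_1=1]  = -16
N_6 = N_3 - 2*N_5 + 2*N_4  [with N_3=-8, N_5=-6, N_4=-16]  = -28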